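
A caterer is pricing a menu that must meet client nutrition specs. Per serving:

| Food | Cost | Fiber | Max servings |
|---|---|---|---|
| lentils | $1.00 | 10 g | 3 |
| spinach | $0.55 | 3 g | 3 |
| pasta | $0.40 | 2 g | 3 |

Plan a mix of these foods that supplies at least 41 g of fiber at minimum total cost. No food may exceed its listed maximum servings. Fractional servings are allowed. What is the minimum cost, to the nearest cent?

Cost per g of fiber: lentils $0.1000, spinach $0.1833, pasta $0.2000.
Take 3 servings of lentils: +30.0 g fiber for $3.00 (total $3.00, still need 11.0 g).
Take 3 servings of spinach: +9.0 g fiber for $1.65 (total $4.65, still need 2.0 g).
Take 1 serving of pasta: +2.0 g fiber for $0.40 (total $5.05, still need 0.0 g).
Filling from the cheapest source first is optimal under one linear minimum: $5.05.

$5.05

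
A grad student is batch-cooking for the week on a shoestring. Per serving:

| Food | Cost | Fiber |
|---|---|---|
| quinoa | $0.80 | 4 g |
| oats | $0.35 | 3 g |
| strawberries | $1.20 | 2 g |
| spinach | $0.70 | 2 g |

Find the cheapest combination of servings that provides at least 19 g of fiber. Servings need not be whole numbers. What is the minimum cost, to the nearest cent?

$2.22

Cost per g of fiber: oats $0.1167, quinoa $0.2000, spinach $0.3500, strawberries $0.6000.
With no serving limits, use only oats: 19 g / 3 g = 6.333 servings × $0.35 = $2.22.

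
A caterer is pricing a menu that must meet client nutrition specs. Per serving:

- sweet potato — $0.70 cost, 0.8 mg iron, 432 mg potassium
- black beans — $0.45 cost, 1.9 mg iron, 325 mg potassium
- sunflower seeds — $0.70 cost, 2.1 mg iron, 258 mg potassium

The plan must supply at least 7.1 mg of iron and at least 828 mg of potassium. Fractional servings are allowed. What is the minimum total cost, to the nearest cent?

$1.68

Two binding constraints pin down two serving amounts, so the optimal mix uses at most two foods. The candidates are each food alone (scaled to the tighter of iron/potassium) and each pair with both constraints tight.
sweet potato only: max(7.1/0.8, 828/432) = 8.875 servings → $6.21.
black beans only: max(7.1/1.9, 828/325) = 3.737 servings → $1.68.
sunflower seeds only: max(7.1/2.1, 828/258) = 3.381 servings → $2.37.
sweet potato + black beans: the both-tight solution has a negative serving — not a feasible corner.
sweet potato + sunflower seeds: intersection lies outside the first quadrant.
black beans + sunflower seeds: the both-tight solution has a negative serving — not a feasible corner.
Cheapest feasible corner: $1.68.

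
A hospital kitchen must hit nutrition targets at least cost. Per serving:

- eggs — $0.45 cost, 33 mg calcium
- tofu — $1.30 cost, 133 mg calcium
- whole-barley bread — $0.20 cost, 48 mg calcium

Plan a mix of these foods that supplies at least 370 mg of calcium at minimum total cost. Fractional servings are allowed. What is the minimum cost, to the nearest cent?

$1.54

Cost per mg of calcium: whole-barley bread $0.0042, tofu $0.0098, eggs $0.0136.
With no serving limits, use only whole-barley bread: 370 mg / 48 mg = 7.708 servings × $0.20 = $1.54.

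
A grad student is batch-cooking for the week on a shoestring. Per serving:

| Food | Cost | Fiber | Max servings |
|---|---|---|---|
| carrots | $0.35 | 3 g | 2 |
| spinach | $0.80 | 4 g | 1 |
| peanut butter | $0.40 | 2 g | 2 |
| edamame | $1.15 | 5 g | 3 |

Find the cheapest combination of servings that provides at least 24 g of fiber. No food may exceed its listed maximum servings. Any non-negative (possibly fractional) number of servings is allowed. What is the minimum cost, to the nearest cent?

$4.60

Cost per g of fiber: carrots $0.1167, spinach $0.2000, peanut butter $0.2000, edamame $0.2300.
Take 2 servings of carrots: +6.0 g fiber for $0.70 (total $0.70, still need 18.0 g).
Take 1 serving of spinach: +4.0 g fiber for $0.80 (total $1.50, still need 14.0 g).
Take 2 servings of peanut butter: +4.0 g fiber for $0.80 (total $2.30, still need 10.0 g).
Take 2 servings of edamame: +10.0 g fiber for $2.30 (total $4.60, still need 0.0 g).
Filling from the cheapest source first is optimal under one linear minimum: $4.60.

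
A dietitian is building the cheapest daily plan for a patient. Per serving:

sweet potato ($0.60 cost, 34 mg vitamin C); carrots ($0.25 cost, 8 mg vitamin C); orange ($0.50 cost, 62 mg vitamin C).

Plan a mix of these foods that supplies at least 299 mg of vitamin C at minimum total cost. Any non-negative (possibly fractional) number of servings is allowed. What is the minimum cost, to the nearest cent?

Cost per mg of vitamin C: orange $0.0081, sweet potato $0.0176, carrots $0.0312.
With no serving limits, use only orange: 299 mg / 62 mg = 4.823 servings × $0.50 = $2.41.

$2.41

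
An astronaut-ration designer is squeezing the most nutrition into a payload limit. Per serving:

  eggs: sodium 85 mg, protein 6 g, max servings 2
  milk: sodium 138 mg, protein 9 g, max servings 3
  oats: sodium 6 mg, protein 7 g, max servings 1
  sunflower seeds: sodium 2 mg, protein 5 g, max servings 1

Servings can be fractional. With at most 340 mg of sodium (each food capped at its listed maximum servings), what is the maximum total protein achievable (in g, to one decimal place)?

Protein per mg sodium: sunflower seeds 2.5, oats 1.167, eggs 0.07059, milk 0.06522.
Take 1 serving of sunflower seeds: uses 2 mg sodium, +5.0 g protein (running total 5.0 g).
Take 1 serving of oats: uses 6 mg sodium, +7.0 g protein (running total 12.0 g).
Take 2 servings of eggs: uses 170 mg sodium, +12.0 g protein (running total 24.0 g).
Take 1.174 servings of milk: uses 162 mg sodium, +10.6 g protein (running total 34.6 g).
Filling greedily by protein-per-mg sodium is optimal for one linear limit, giving 34.6 g.

34.6 g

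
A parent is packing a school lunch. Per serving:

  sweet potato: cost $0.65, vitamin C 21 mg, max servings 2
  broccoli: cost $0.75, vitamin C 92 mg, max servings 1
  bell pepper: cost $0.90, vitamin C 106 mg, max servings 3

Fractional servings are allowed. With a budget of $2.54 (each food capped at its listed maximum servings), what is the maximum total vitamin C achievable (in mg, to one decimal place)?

Vitamin C per dollar: broccoli 122.7, bell pepper 117.8, sweet potato 32.31.
Take 1 serving of broccoli: spends $0.75, +92.0 mg vitamin C (running total 92.0 mg).
Take 1.989 servings of bell pepper: spends $1.79, +210.8 mg vitamin C (running total 302.8 mg).
Filling greedily by vitamin C-per-dollar is optimal for one linear limit, giving 302.8 mg.

302.8 mg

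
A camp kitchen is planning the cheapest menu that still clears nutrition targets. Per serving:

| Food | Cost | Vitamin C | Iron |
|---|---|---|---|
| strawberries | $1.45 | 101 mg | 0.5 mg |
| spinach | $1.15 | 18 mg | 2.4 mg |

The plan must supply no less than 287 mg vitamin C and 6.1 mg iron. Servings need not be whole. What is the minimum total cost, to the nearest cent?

Two binding constraints pin down two serving amounts, so the optimal mix uses at most two foods. The candidates are each food alone (scaled to the tighter of vitamin C/iron) and each pair with both constraints tight.
strawberries only: max(287/101, 6.1/0.5) = 12.2 servings → $17.69.
spinach only: max(287/18, 6.1/2.4) = 15.94 servings → $18.34.
strawberries + spinach with both tight: 2.481 servings and 2.025 servings → $5.93.
So the least-cost plan costs $5.93.

$5.93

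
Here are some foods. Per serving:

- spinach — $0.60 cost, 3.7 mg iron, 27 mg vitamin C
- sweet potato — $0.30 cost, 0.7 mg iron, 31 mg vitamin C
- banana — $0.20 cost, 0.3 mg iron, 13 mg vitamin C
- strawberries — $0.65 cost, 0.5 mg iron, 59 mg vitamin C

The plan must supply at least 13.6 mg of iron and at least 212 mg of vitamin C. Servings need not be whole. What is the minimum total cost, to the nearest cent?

A basic optimal solution has at most two foods positive. Try each food alone and each pair with both targets met exactly.
spinach only: max(13.6/3.7, 212/27) = 7.852 servings → $4.71.
sweet potato only: max(13.6/0.7, 212/31) = 19.43 servings → $5.83.
banana only: max(13.6/0.3, 212/13) = 45.33 servings → $9.07.
strawberries only: max(13.6/0.5, 212/59) = 27.2 servings → $17.68.
spinach + sweet potato with both tight: 2.852 servings and 4.355 servings → $3.02.
spinach + banana with both tight: 2.83 servings and 10.43 servings → $3.78.
spinach + strawberries with both tight: 3.4 servings and 2.037 servings → $3.36.
sweet potato + banana with both targets exact would need a negative amount; discard.
sweet potato + strawberries with both targets exact would need a negative amount; discard.
banana + strawberries with both targets exact would need a negative amount; discard.
Cheapest feasible corner: $3.02.

$3.02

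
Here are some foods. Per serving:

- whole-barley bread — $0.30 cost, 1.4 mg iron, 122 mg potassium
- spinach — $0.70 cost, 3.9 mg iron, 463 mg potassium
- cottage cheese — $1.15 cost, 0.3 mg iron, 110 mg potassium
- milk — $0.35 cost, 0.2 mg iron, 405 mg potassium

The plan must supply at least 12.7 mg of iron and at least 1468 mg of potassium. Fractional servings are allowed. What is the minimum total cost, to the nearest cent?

$2.28

A basic optimal solution has at most two foods positive. Try each food alone and each pair with both targets met exactly.
whole-barley bread only: max(12.7/1.4, 1468/122) = 12.03 servings → $3.61.
spinach only: max(12.7/3.9, 1468/463) = 3.256 servings → $2.28.
cottage cheese only: max(12.7/0.3, 1468/110) = 42.33 servings → $48.68.
milk only: max(12.7/0.2, 1468/405) = 63.5 servings → $22.23.
whole-barley bread + spinach with both tight: 0.8985 servings and 2.934 servings → $2.32.
whole-barley bread + cottage cheese with both tight: 8.148 servings and 4.308 servings → $7.40.
whole-barley bread + milk with both tight: 8.938 servings and 0.9322 servings → $3.01.
spinach + cottage cheese: intersection lies outside the first quadrant.
spinach + milk with both targets exact would need a negative amount; discard.
cottage cheese + milk: the both-tight solution has a negative serving — not a feasible corner.
The minimum over all feasible corners is $2.28.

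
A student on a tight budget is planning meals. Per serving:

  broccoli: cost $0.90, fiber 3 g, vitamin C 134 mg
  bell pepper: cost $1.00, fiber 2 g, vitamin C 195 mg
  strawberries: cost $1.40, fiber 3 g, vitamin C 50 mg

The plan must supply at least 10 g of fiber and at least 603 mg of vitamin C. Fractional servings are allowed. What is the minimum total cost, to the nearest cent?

$3.59

At the optimum either one food covers both requirements or two foods hit both targets exactly; no other combination can be cheaper.
broccoli only: max(10/3, 603/134) = 4.5 servings → $4.05.
bell pepper only: max(10/2, 603/195) = 5 servings → $5.00.
strawberries only: max(10/3, 603/50) = 12.06 servings → $16.88.
broccoli + bell pepper with both tight: 2.347 servings and 1.479 servings → $3.59.
broccoli + strawberries with both targets exact would need a negative amount; discard.
bell pepper + strawberries with both tight: 2.699 servings and 1.534 servings → $4.85.
The minimum over all feasible corners is $3.59.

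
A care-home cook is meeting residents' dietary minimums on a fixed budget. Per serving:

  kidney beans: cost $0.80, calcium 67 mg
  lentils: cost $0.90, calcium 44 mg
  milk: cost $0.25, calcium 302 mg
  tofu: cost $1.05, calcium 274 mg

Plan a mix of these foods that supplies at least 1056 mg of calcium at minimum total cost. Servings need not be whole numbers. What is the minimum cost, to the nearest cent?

Cost per mg of calcium: milk $0.0008, tofu $0.0038, kidney beans $0.0119, lentils $0.0205.
With no serving limits, use only milk: 1056 mg / 302 mg = 3.497 servings × $0.25 = $0.87.

$0.87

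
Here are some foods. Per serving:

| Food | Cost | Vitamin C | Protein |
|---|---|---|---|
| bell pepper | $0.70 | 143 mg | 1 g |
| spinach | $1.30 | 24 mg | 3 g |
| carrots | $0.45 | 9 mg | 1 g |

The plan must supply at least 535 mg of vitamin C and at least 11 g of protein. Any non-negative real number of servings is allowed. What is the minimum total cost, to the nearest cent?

This is a tiny linear program; its minimum lies at a vertex of the feasible set. List the vertices and price them.
bell pepper only: max(535/143, 11/1) = 11 servings → $7.70.
spinach only: max(535/24, 11/3) = 22.29 servings → $28.98.
carrots only: max(535/9, 11/1) = 59.44 servings → $26.75.
bell pepper + spinach with both tight: 3.311 servings and 2.563 servings → $5.65.
bell pepper + carrots with both tight: 3.254 servings and 7.746 servings → $5.76.
spinach + carrots: intersection lies outside the first quadrant.
The minimum over all feasible corners is $5.65.

$5.65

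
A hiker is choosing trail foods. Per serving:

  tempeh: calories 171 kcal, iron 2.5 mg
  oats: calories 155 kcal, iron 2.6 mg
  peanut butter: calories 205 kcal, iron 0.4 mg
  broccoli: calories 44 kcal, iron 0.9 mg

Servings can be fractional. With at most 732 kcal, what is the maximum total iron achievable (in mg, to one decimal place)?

Iron per kcal: broccoli 0.02045, oats 0.01677, tempeh 0.01462, peanut butter 0.001951.
With no serving limits, spend the whole calories allowance on broccoli: 732 kcal / 44 kcal × 0.9 mg = 15.0 mg.

15.0 mg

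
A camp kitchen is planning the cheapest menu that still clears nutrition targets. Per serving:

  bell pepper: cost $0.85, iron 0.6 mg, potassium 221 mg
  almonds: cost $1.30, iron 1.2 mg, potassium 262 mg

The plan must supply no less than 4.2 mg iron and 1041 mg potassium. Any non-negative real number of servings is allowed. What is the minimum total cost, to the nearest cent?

With two linear requirements the optimum uses one or two foods; enumerate the corners.
bell pepper only: max(4.2/0.6, 1041/221) = 7 servings → $5.95.
almonds only: max(4.2/1.2, 1041/262) = 3.973 servings → $5.17.
bell pepper + almonds with both tight: 1.378 servings and 2.811 servings → $4.83.
The minimum over all feasible corners is $4.83.

$4.83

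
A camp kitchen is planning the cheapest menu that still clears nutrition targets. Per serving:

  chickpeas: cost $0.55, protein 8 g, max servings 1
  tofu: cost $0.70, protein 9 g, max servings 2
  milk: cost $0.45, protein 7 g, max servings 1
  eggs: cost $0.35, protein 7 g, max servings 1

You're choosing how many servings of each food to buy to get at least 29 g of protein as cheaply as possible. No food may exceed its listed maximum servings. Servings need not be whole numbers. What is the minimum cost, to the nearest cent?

$1.89

Cost per g of protein: eggs $0.0500, milk $0.0643, chickpeas $0.0688, tofu $0.0778.
Take 1 serving of eggs: +7.0 g protein for $0.35 (total $0.35, still need 22.0 g).
Take 1 serving of milk: +7.0 g protein for $0.45 (total $0.80, still need 15.0 g).
Take 1 serving of chickpeas: +8.0 g protein for $0.55 (total $1.35, still need 7.0 g).
Take 0.7778 servings of tofu: +7.0 g protein for $0.54 (total $1.89, still need 0.0 g).
Greedy by cheapest-per-g is optimal for a single linear constraint, so the minimum cost is $1.89.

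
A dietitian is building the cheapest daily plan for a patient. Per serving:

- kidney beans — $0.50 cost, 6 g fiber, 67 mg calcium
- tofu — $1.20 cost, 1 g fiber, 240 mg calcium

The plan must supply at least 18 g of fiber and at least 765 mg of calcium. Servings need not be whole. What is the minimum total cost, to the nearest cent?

$4.25

For a min-cost LP with two ≥-constraints, a basic feasible solution has at most two positive variables.
kidney beans only: max(18/6, 765/67) = 11.42 servings → $5.71.
tofu only: max(18/1, 765/240) = 18 servings → $21.60.
kidney beans + tofu with both tight: 2.589 servings and 2.465 servings → $4.25.
Cheapest feasible corner: $4.25.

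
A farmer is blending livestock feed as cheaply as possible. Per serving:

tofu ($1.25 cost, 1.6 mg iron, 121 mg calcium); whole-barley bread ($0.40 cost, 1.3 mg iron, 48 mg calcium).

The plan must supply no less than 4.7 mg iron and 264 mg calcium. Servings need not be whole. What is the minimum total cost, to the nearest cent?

$2.20

Check every corner: each single food scaled to meet both minima, and each pair solved so both constraints bind.
tofu only: max(4.7/1.6, 264/121) = 2.938 servings → $3.67.
whole-barley bread only: max(4.7/1.3, 264/48) = 5.5 servings → $2.20.
tofu + whole-barley bread with both tight: 1.461 servings and 1.817 servings → $2.55.
The minimum over all feasible corners is $2.20.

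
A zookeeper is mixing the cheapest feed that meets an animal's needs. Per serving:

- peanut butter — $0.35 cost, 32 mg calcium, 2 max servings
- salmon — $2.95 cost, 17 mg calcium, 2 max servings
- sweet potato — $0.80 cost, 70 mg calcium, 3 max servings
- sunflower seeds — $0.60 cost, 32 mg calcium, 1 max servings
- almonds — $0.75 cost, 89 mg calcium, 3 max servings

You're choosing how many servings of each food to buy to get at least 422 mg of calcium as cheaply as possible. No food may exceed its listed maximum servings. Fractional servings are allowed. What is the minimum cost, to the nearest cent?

Cost per mg of calcium: almonds $0.0084, peanut butter $0.0109, sweet potato $0.0114, sunflower seeds $0.0187, salmon $0.1735.
Take 3 servings of almonds: +267.0 mg calcium for $2.25 (total $2.25, still need 155.0 mg).
Take 2 servings of peanut butter: +64.0 mg calcium for $0.70 (total $2.95, still need 91.0 mg).
Take 1.3 servings of sweet potato: +91.0 mg calcium for $1.04 (total $3.99, still need 0.0 mg).
Greedy by cheapest-per-mg is optimal for a single linear constraint, so the minimum cost is $3.99.

$3.99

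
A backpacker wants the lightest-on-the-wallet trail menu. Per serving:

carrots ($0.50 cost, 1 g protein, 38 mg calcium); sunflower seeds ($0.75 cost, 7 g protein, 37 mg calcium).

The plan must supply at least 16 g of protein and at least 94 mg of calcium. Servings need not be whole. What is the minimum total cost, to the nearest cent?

$1.83

Check every corner: each single food scaled to meet both minima, and each pair solved so both constraints bind.
carrots only: max(16/1, 94/38) = 16 servings → $8.00.
sunflower seeds only: max(16/7, 94/37) = 2.541 servings → $1.91.
carrots + sunflower seeds with both tight: 0.2882 servings and 2.245 servings → $1.83.
Cheapest feasible corner: $1.83.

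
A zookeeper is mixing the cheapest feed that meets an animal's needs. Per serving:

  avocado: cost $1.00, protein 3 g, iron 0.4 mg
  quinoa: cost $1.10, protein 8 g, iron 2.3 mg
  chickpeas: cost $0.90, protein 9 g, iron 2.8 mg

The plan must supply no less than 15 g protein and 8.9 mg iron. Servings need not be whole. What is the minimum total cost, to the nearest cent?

Compare the cost at each extreme point of the feasible region.
avocado only: max(15/3, 8.9/0.4) = 22.25 servings → $22.25.
quinoa only: max(15/8, 8.9/2.3) = 3.87 servings → $4.26.
chickpeas only: max(15/9, 8.9/2.8) = 3.179 servings → $2.86.
avocado + quinoa: the both-tight solution has a negative serving — not a feasible corner.
avocado + chickpeas with both targets exact would need a negative amount; discard.
quinoa + chickpeas: intersection lies outside the first quadrant.
So the least-cost plan costs $2.86.

$2.86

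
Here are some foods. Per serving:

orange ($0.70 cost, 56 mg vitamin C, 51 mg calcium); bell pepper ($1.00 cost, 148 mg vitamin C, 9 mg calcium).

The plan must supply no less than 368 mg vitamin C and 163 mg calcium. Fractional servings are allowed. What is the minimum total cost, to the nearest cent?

This is a tiny linear program; its minimum lies at a vertex of the feasible set. List the vertices and price them.
orange only: max(368/56, 163/51) = 6.571 servings → $4.60.
bell pepper only: max(368/148, 163/9) = 18.11 servings → $18.11.
orange + bell pepper with both tight: 2.955 servings and 1.369 servings → $3.44.
The minimum over all feasible corners is $3.44.

$3.44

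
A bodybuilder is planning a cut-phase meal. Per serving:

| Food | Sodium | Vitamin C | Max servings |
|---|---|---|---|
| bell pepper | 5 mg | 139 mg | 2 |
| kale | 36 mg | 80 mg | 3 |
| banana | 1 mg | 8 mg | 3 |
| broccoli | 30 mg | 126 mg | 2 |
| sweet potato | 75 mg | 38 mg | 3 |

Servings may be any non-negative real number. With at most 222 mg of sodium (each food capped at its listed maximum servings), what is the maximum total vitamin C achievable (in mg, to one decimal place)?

814.8 mg

Vitamin C per mg sodium: bell pepper 27.8, banana 8, broccoli 4.2, kale 2.222, sweet potato 0.5067.
Take 2 servings of bell pepper: uses 10 mg sodium, +278.0 mg vitamin C (running total 278.0 mg).
Take 3 servings of banana: uses 3 mg sodium, +24.0 mg vitamin C (running total 302.0 mg).
Take 2 servings of broccoli: uses 60 mg sodium, +252.0 mg vitamin C (running total 554.0 mg).
Take 3 servings of kale: uses 108 mg sodium, +240.0 mg vitamin C (running total 794.0 mg).
Take 0.5467 servings of sweet potato: uses 41 mg sodium, +20.8 mg vitamin C (running total 814.8 mg).
Filling greedily by vitamin C-per-mg sodium is optimal for one linear limit, giving 814.8 mg.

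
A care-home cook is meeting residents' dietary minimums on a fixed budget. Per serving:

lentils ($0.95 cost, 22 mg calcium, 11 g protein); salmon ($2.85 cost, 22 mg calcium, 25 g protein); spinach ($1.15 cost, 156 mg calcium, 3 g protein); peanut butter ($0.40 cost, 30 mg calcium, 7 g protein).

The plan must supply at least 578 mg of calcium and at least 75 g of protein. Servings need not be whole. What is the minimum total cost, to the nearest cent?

$6.04

With two linear requirements the optimum uses one or two foods; enumerate the corners.
lentils only: max(578/22, 75/11) = 26.27 servings → $24.96.
salmon only: max(578/22, 75/25) = 26.27 servings → $74.88.
spinach only: max(578/156, 75/3) = 25 servings → $28.75.
peanut butter only: max(578/30, 75/7) = 19.27 servings → $7.71.
lentils + salmon: intersection lies outside the first quadrant.
lentils + spinach with both tight: 6.04 servings and 2.853 servings → $9.02.
lentils + peanut butter: the both-tight solution has a negative serving — not a feasible corner.
salmon + spinach with both tight: 2.599 servings and 3.339 servings → $11.25.
salmon + peanut butter with both targets exact would need a negative amount; discard.
spinach + peanut butter with both tight: 1.792 servings and 9.946 servings → $6.04.
So the least-cost plan costs $6.04.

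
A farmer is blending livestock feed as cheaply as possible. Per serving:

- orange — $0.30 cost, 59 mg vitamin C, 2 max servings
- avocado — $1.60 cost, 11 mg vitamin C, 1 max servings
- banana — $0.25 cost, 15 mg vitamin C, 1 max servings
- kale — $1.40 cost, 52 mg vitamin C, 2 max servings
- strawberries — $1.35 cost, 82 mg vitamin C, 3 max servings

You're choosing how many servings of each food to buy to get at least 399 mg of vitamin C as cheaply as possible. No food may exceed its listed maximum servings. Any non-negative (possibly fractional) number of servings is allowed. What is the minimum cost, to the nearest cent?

Cost per mg of vitamin C: orange $0.0051, strawberries $0.0165, banana $0.0167, kale $0.0269, avocado $0.1455.
Take 2 servings of orange: +118.0 mg vitamin C for $0.60 (total $0.60, still need 281.0 mg).
Take 3 servings of strawberries: +246.0 mg vitamin C for $4.05 (total $4.65, still need 35.0 mg).
Take 1 serving of banana: +15.0 mg vitamin C for $0.25 (total $4.90, still need 20.0 mg).
Take 0.3846 servings of kale: +20.0 mg vitamin C for $0.54 (total $5.44, still need 0.0 mg).
Filling from the cheapest source first is optimal under one linear minimum: $5.44.

$5.44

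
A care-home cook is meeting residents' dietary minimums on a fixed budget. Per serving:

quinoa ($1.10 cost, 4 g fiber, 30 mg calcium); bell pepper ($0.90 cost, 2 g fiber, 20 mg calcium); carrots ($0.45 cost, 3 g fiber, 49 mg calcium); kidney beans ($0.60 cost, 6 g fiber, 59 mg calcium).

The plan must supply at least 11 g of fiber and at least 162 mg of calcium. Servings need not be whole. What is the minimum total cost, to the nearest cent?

$1.51

Two binding constraints pin down two serving amounts, so the optimal mix uses at most two foods. The candidates are each food alone (scaled to the tighter of fiber/calcium) and each pair with both constraints tight.
quinoa only: max(11/4, 162/30) = 5.4 servings → $5.94.
bell pepper only: max(11/2, 162/20) = 8.1 servings → $7.29.
carrots only: max(11/3, 162/49) = 3.667 servings → $1.65.
kidney beans only: max(11/6, 162/59) = 2.746 servings → $1.65.
quinoa + bell pepper: intersection lies outside the first quadrant.
quinoa + carrots with both tight: 0.5 servings and 3 servings → $1.90.
quinoa + kidney beans: the both-tight solution has a negative serving — not a feasible corner.
bell pepper + carrots with both tight: 1.395 servings and 2.737 servings → $2.49.
bell pepper + kidney beans: intersection lies outside the first quadrant.
carrots + kidney beans with both tight: 2.761 servings and 0.453 servings → $1.51.
So the least-cost plan costs $1.51.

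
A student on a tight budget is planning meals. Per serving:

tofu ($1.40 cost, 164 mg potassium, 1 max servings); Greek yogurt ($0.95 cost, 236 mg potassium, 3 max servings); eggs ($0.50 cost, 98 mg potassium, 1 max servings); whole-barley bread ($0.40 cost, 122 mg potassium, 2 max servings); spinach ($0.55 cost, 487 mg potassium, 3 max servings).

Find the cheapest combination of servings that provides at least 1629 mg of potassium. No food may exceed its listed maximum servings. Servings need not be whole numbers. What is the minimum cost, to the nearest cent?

$2.20

Cost per mg of potassium: spinach $0.0011, whole-barley bread $0.0033, Greek yogurt $0.0040, eggs $0.0051, tofu $0.0085.
Take 3 servings of spinach: +1461.0 mg potassium for $1.65 (total $1.65, still need 168.0 mg).
Take 1.377 servings of whole-barley bread: +168.0 mg potassium for $0.55 (total $2.20, still need 0.0 mg).
Filling from the cheapest source first is optimal under one linear minimum: $2.20.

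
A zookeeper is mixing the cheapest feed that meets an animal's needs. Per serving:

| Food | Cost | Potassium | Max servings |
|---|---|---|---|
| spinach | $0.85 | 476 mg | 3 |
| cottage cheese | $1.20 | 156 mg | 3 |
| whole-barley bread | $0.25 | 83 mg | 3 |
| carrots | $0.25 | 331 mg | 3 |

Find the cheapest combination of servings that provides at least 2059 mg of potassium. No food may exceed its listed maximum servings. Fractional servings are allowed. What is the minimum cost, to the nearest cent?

Cost per mg of potassium: carrots $0.0008, spinach $0.0018, whole-barley bread $0.0030, cottage cheese $0.0077.
Take 3 servings of carrots: +993.0 mg potassium for $0.75 (total $0.75, still need 1066.0 mg).
Take 2.239 servings of spinach: +1066.0 mg potassium for $1.90 (total $2.65, still need 0.0 mg).
Greedy by cheapest-per-mg is optimal for a single linear constraint, so the minimum cost is $2.65.

$2.65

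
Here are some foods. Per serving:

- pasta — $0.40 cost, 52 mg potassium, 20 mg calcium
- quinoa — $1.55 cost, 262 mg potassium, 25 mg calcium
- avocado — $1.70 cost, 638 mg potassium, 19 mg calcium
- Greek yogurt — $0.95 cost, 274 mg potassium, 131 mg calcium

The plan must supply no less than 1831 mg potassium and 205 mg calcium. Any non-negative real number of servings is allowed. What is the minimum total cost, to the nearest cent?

Check every corner: each single food scaled to meet both minima, and each pair solved so both constraints bind.
pasta only: max(1831/52, 205/20) = 35.21 servings → $14.08.
quinoa only: max(1831/262, 205/25) = 8.2 servings → $12.71.
avocado only: max(1831/638, 205/19) = 10.79 servings → $18.34.
Greek yogurt only: max(1831/274, 205/131) = 6.682 servings → $6.35.
pasta + quinoa with both tight: 2.014 servings and 6.589 servings → $11.02.
pasta + avocado with both tight: 8.155 servings and 2.205 servings → $7.01.
pasta + Greek yogurt with both targets exact would need a negative amount; discard.
quinoa + avocado with both targets exact would need a negative amount; discard.
quinoa + Greek yogurt with both tight: 6.686 servings and 0.2888 servings → $10.64.
avocado + Greek yogurt with both tight: 2.344 servings and 1.225 servings → $5.15.
Cheapest feasible corner: $5.15.

$5.15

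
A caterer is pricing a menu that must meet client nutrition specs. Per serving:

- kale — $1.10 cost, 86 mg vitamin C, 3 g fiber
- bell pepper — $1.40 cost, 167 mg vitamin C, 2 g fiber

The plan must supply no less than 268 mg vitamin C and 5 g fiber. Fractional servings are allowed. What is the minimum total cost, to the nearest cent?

$2.59

Minimising a linear cost over {vitamin C ≥ 268, fiber ≥ 5, servings ≥ 0} — the optimum is at a vertex, using one or two foods.
kale only: max(268/86, 5/3) = 3.116 servings → $3.43.
bell pepper only: max(268/167, 5/2) = 2.5 servings → $3.50.
kale + bell pepper with both tight: 0.9088 servings and 1.137 servings → $2.59.
Cheapest feasible corner: $2.59.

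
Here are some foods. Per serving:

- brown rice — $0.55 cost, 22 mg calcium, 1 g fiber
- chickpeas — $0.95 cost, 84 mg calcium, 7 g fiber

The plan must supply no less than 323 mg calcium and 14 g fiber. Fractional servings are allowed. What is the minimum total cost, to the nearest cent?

The cheapest plan sits at a corner of the feasible region — with two constraints it uses at most two foods.
brown rice only: max(323/22, 14/1) = 14.68 servings → $8.07.
chickpeas only: max(323/84, 14/7) = 3.845 servings → $3.65.
brown rice + chickpeas with both targets exact would need a negative amount; discard.
The minimum over all feasible corners is $3.65.

$3.65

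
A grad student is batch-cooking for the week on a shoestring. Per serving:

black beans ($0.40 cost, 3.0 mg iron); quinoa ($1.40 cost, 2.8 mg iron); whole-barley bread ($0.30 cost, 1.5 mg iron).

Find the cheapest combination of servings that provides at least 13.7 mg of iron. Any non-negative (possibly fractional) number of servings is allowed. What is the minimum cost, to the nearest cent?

Cost per mg of iron: black beans $0.1333, whole-barley bread $0.2000, quinoa $0.5000.
With no serving limits, use only black beans: 13.7 mg / 3.0 mg = 4.567 servings × $0.40 = $1.83.

$1.83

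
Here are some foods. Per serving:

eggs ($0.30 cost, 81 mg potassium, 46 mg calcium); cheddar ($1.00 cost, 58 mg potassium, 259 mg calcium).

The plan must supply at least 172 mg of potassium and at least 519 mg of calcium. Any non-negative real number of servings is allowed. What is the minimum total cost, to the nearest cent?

The cheapest plan sits at a corner of the feasible region — with two constraints it uses at most two foods.
eggs only: max(172/81, 519/46) = 11.28 servings → $3.38.
cheddar only: max(172/58, 519/259) = 2.966 servings → $2.97.
eggs + cheddar with both tight: 0.7889 servings and 1.864 servings → $2.10.
The minimum over all feasible corners is $2.10.

$2.10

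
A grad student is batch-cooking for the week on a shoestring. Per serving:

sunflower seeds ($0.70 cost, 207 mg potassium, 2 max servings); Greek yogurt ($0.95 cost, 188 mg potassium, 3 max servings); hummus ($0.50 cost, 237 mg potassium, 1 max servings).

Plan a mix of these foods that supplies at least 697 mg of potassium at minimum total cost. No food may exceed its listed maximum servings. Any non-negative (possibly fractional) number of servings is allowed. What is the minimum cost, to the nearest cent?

$2.13

Cost per mg of potassium: hummus $0.0021, sunflower seeds $0.0034, Greek yogurt $0.0051.
Take 1 serving of hummus: +237.0 mg potassium for $0.50 (total $0.50, still need 460.0 mg).
Take 2 servings of sunflower seeds: +414.0 mg potassium for $1.40 (total $1.90, still need 46.0 mg).
Take 0.2447 servings of Greek yogurt: +46.0 mg potassium for $0.23 (total $2.13, still need 0.0 mg).
Filling from the cheapest source first is optimal under one linear minimum: $2.13.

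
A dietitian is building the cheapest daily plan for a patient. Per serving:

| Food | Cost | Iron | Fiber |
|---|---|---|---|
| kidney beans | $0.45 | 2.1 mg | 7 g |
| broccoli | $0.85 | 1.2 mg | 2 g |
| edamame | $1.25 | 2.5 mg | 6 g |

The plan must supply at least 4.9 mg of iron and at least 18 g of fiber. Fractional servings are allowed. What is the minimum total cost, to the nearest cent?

$1.16

This is a tiny linear program; its minimum lies at a vertex of the feasible set. List the vertices and price them.
kidney beans only: max(4.9/2.1, 18/7) = 2.571 servings → $1.16.
broccoli only: max(4.9/1.2, 18/2) = 9 servings → $7.65.
edamame only: max(4.9/2.5, 18/6) = 3 servings → $3.75.
kidney beans + broccoli: the both-tight solution has a negative serving — not a feasible corner.
kidney beans + edamame with both targets exact would need a negative amount; discard.
broccoli + edamame with both targets exact would need a negative amount; discard.
Cheapest feasible corner: $1.16.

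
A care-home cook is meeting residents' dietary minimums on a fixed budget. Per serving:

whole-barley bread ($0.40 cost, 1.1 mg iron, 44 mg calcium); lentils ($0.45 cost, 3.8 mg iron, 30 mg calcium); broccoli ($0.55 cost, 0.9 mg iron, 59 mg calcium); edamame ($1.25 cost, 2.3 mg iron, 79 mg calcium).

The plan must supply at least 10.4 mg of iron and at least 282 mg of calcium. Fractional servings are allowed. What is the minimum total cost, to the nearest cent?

The cheapest plan sits at a corner of the feasible region — with two constraints it uses at most two foods.
whole-barley bread only: max(10.4/1.1, 282/44) = 9.455 servings → $3.78.
lentils only: max(10.4/3.8, 282/30) = 9.4 servings → $4.23.
broccoli only: max(10.4/0.9, 282/59) = 11.56 servings → $6.36.
edamame only: max(10.4/2.3, 282/79) = 4.522 servings → $5.65.
whole-barley bread + lentils with both tight: 5.66 servings and 1.098 servings → $2.76.
whole-barley bread + broccoli with both targets exact would need a negative amount; discard.
whole-barley bread + edamame: intersection lies outside the first quadrant.
lentils + broccoli with both tight: 1.825 servings and 3.852 servings → $2.94.
lentils + edamame with both tight: 0.7483 servings and 3.285 servings → $4.44.
broccoli + edamame: the both-tight solution has a negative serving — not a feasible corner.
Cheapest feasible corner: $2.76.

$2.76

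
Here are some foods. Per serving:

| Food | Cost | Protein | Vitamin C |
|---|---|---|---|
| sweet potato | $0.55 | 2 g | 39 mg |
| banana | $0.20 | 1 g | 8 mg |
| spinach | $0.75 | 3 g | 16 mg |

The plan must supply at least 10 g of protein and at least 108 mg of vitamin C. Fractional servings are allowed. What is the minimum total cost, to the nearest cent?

Compare the cost at each extreme point of the feasible region.
sweet potato only: max(10/2, 108/39) = 5 servings → $2.75.
banana only: max(10/1, 108/8) = 13.5 servings → $2.70.
spinach only: max(10/3, 108/16) = 6.75 servings → $5.06.
sweet potato + banana with both tight: 1.217 servings and 7.565 servings → $2.18.
sweet potato + spinach with both tight: 1.929 servings and 2.047 servings → $2.60.
banana + spinach: the both-tight solution has a negative serving — not a feasible corner.
Cheapest feasible corner: $2.18.

$2.18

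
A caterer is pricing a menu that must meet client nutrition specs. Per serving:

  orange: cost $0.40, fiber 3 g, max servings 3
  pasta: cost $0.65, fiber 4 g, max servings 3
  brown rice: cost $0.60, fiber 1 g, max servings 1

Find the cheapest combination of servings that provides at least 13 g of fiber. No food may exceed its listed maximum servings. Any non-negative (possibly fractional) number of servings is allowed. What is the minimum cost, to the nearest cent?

$1.85

Cost per g of fiber: orange $0.1333, pasta $0.1625, brown rice $0.6000.
Take 3 servings of orange: +9.0 g fiber for $1.20 (total $1.20, still need 4.0 g).
Take 1 serving of pasta: +4.0 g fiber for $0.65 (total $1.85, still need 0.0 g).
Filling from the cheapest source first is optimal under one linear minimum: $1.85.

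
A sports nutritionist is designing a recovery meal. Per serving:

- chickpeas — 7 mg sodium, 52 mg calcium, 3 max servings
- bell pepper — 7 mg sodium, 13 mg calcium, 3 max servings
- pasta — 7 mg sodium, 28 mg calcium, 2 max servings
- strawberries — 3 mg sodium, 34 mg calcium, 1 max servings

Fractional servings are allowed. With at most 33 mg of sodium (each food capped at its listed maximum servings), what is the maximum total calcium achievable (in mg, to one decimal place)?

226.0 mg

Calcium per mg sodium: strawberries 11.33, chickpeas 7.429, pasta 4, bell pepper 1.857.
Take 1 serving of strawberries: uses 3 mg sodium, +34.0 mg calcium (running total 34.0 mg).
Take 3 servings of chickpeas: uses 21 mg sodium, +156.0 mg calcium (running total 190.0 mg).
Take 1.286 servings of pasta: uses 9 mg sodium, +36.0 mg calcium (running total 226.0 mg).
Filling greedily by calcium-per-mg sodium is optimal for one linear limit, giving 226.0 mg.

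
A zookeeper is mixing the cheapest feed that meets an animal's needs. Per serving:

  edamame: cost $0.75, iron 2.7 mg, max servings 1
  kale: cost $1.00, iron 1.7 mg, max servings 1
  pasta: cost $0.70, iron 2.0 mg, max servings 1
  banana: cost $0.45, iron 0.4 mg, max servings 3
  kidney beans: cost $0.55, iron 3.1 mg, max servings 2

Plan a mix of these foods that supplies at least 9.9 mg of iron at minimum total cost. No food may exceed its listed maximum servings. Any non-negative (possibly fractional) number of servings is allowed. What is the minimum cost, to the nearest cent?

$2.20

Cost per mg of iron: kidney beans $0.1774, edamame $0.2778, pasta $0.3500, kale $0.5882, banana $1.1250.
Take 2 servings of kidney beans: +6.2 mg iron for $1.10 (total $1.10, still need 3.7 mg).
Take 1 serving of edamame: +2.7 mg iron for $0.75 (total $1.85, still need 1.0 mg).
Take 0.5 servings of pasta: +1.0 mg iron for $0.35 (total $2.20, still need 0.0 mg).
Greedy by cheapest-per-mg is optimal for a single linear constraint, so the minimum cost is $2.20.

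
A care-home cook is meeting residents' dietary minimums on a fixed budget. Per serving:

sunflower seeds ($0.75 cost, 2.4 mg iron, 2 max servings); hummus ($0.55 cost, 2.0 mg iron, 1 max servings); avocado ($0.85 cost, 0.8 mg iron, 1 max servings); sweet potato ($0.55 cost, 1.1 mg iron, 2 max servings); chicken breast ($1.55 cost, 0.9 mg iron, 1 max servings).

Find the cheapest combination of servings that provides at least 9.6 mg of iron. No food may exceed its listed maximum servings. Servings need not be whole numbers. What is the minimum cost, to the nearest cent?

$3.79

Cost per mg of iron: hummus $0.2750, sunflower seeds $0.3125, sweet potato $0.5000, avocado $1.0625, chicken breast $1.7222.
Take 1 serving of hummus: +2.0 mg iron for $0.55 (total $0.55, still need 7.6 mg).
Take 2 servings of sunflower seeds: +4.8 mg iron for $1.50 (total $2.05, still need 2.8 mg).
Take 2 servings of sweet potato: +2.2 mg iron for $1.10 (total $3.15, still need 0.6 mg).
Take 0.75 servings of avocado: +0.6 mg iron for $0.64 (total $3.79, still need 0.0 mg).
Greedy by cheapest-per-mg is optimal for a single linear constraint, so the minimum cost is $3.79.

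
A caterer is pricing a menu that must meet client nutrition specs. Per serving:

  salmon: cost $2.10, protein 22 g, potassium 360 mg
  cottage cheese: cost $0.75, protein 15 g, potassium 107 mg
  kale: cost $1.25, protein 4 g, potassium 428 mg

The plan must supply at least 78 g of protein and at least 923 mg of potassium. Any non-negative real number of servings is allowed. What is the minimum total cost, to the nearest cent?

$4.86

An LP optimum is at a vertex; with two nutrient constraints at most two foods are used. Check each candidate.
salmon only: max(78/22, 923/360) = 3.545 servings → $7.45.
cottage cheese only: max(78/15, 923/107) = 8.626 servings → $6.47.
kale only: max(78/4, 923/428) = 19.5 servings → $24.38.
salmon + cottage cheese with both tight: 1.805 servings and 2.552 servings → $5.71.
salmon + kale with both targets exact would need a negative amount; discard.
cottage cheese + kale with both tight: 4.955 servings and 0.9177 servings → $4.86.
The minimum over all feasible corners is $4.86.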